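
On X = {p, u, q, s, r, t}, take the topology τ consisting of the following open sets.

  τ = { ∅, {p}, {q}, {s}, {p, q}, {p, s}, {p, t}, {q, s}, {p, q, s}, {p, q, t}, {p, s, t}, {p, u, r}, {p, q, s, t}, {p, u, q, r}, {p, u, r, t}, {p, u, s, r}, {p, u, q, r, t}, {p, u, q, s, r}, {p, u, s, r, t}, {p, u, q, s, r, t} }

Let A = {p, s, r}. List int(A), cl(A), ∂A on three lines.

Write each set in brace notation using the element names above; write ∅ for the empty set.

interior: largest open inside A is {p, s} (from ∅, {p}, {s}, {p, s})
cl via duality: int({u, q, t}) = {q}, so X∖{q} = {p, u, s, r, t}
cl∖int = {u, r, t}

int(A) = {p, s}
cl(A)  = {p, u, s, r, t}
∂A     = {u, r, t}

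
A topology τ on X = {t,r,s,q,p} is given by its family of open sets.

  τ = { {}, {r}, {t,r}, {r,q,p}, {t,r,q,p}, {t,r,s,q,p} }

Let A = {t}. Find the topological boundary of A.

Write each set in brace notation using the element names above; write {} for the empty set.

opens ⊆ A: {}; union → int = {}
complement {r,s,q,p}; its interior {r,q,p}; cl(A) = X∖{r,q,p} = {t,s}
boundary = {t,s} ∖ {} = {t,s}

{t,s}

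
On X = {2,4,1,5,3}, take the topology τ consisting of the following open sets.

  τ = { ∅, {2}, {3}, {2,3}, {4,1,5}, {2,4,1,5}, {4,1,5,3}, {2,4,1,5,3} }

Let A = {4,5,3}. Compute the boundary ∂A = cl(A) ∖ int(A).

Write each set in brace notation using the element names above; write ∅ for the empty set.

{4,1,5}

opens ⊆ A: ∅, {3}; union → int = {3}
complement {2,1}; its interior {2}; cl(A) = X∖{2} = {4,1,5,3}
boundary = {4,1,5,3} ∖ {3} = {4,1,5}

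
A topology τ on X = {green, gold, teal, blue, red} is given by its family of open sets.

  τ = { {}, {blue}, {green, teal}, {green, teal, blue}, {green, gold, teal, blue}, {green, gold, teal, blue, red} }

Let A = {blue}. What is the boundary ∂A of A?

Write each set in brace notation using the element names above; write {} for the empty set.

U open, U⊆A: {}, {blue}. int(A) = ⋃ = {blue}
X∖A={green, gold, teal, red}, int(X∖A)={green, teal}, hence cl(A)={gold, blue, red}
∂A: remove int from cl → {gold, red}

{gold, red}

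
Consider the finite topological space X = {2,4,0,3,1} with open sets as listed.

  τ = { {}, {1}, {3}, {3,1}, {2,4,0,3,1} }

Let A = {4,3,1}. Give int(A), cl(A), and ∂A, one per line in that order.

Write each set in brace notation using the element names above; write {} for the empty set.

opens ⊆ A: {}, {3}, {1}, {3,1}; union → int = {3,1}
complement {2,0}; its interior {}; cl(A) = X∖{} = {2,4,0,3,1}
boundary = {2,4,0,3,1} ∖ {3,1} = {2,4,0}

int(A) = {3,1}
cl(A)  = {2,4,0,3,1}
∂A     = {2,4,0}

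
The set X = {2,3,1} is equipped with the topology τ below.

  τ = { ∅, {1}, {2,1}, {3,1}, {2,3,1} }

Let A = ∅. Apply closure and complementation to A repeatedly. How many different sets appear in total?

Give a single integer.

2

complement {2,3,1}; its interior {2,3,1}; cl(A) = X∖{2,3,1} = ∅
With k = closure, c = complement:
  1. A     = ∅
  2. cA    = {2,3,1}
k, c of each give nothing new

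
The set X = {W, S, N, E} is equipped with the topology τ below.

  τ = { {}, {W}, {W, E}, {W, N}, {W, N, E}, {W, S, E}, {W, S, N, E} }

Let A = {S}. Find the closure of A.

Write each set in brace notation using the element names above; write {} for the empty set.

{S}

X∖A={W, N, E}, int(X∖A)={W, N, E}, hence cl(A)={S}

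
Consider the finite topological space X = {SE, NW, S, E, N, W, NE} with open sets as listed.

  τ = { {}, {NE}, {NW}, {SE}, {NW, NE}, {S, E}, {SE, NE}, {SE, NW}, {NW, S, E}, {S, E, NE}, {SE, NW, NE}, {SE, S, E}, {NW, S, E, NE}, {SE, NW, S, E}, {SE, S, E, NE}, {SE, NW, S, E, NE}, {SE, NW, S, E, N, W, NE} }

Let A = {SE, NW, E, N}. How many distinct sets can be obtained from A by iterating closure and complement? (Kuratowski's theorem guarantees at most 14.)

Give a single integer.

10

complement {S, W, NE}; its interior {NE}; cl(A) = X∖{NE} = {SE, NW, S, E, N, W}
With k = closure, c = complement:
  1. A     = {SE, NW, E, N}
  2. kA    = {SE, NW, S, E, N, W}
  3. cA    = {S, W, NE}
  4. ckA   = {NE}
  5. kcA   = {S, E, N, W, NE}
  6. kckA  = {N, W, NE}
  7. ckcA  = {SE, NW}
  8. ckckA = {SE, NW, S, E}
  9. kckcA = {SE, NW, N, W}
  10. ckckcA = {S, E, NE}
k, c of each give nothing new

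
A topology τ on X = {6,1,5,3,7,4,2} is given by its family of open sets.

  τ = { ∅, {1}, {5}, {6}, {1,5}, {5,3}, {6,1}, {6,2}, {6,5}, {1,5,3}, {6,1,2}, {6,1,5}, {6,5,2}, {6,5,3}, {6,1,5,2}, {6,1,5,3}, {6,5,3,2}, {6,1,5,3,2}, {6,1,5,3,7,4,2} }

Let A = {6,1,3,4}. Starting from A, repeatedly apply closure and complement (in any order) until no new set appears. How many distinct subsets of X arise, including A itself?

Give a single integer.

10

closure: X∖int(X∖A) = X∖{5} = {6,1,3,7,4,2}
Let k=closure and c=complement:
  1. A     = {6,1,3,4}
  2. kA    = {6,1,3,7,4,2}
  3. cA    = {5,7,2}
  4. ckA   = {5}
  5. kcA   = {5,3,7,4,2}
  6. kckA  = {5,3,7,4}
  7. ckcA  = {6,1}
  8. ckckA = {6,1,2}
  9. kckcA = {6,1,7,4,2}
  10. ckckcA = {5,3}
— saturated at 10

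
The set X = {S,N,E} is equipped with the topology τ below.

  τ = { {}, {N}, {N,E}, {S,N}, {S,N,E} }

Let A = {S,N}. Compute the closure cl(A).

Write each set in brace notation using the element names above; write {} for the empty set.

X∖A={E}, int(X∖A)={}, hence cl(A)={S,N,E}

{S,N,E}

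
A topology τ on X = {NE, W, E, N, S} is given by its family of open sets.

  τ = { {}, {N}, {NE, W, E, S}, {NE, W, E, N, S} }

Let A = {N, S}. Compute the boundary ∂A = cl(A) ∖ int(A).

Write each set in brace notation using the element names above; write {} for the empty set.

{NE, W, E, S}

opens ⊆ A: {}, {N}; union → int = {N}
complement {NE, W, E}; its interior {}; cl(A) = X∖{} = {NE, W, E, N, S}
boundary = {NE, W, E, N, S} ∖ {N} = {NE, W, E, S}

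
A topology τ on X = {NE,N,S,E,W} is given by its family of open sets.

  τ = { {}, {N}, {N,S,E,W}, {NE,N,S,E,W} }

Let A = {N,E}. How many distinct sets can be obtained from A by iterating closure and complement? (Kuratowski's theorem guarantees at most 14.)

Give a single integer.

cl via duality: int({NE,S,W}) = {}, so X∖{} = {NE,N,S,E,W}
Write k for closure, c for complement:
  1. A     = {N,E}
  2. kA    = {NE,N,S,E,W}
  3. cA    = {NE,S,W}
  4. ckA   = {}
  5. kcA   = {NE,S,E,W}
  6. ckcA  = {N}
applying k or c yields no new set

6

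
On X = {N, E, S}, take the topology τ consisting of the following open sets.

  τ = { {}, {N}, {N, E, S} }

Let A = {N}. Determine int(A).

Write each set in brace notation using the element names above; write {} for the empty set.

U open, U⊆A: {}, {N}. int(A) = ⋃ = {N}

{N}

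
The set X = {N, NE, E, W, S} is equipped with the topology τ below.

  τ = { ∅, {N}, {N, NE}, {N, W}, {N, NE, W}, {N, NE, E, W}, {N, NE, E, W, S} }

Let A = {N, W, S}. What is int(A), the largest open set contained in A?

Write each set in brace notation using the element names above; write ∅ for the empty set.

{N, W}

interior: largest open inside A is {N, W} (from ∅, {N}, {N, W})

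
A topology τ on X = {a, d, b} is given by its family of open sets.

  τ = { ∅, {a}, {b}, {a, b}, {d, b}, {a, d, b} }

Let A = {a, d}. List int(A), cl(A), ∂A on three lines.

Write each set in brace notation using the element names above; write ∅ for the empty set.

opens ⊆ A: ∅, {a}; union → int = {a}
complement {b}; its interior {b}; cl(A) = X∖{b} = {a, d}
boundary = {a, d} ∖ {a} = {d}

int(A) = {a}
cl(A)  = {a, d}
∂A     = {d}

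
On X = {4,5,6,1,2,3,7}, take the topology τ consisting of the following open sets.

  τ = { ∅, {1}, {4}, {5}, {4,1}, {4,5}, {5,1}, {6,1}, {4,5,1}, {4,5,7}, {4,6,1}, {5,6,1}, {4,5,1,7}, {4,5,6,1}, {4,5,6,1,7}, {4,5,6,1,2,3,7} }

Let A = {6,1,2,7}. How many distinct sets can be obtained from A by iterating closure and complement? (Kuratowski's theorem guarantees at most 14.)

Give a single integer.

cl via duality: int({4,5,3}) = {4,5}, so X∖{4,5} = {6,1,2,3,7}
Write k for closure, c for complement:
  1. A     = {6,1,2,7}
  2. kA    = {6,1,2,3,7}
  3. cA    = {4,5,3}
  4. ckA   = {4,5}
  5. kcA   = {4,5,2,3,7}
  6. ckcA  = {6,1}
  7. kckcA = {6,1,2,3}
  8. ckckcA = {4,5,7}
applying k or c yields no new set

8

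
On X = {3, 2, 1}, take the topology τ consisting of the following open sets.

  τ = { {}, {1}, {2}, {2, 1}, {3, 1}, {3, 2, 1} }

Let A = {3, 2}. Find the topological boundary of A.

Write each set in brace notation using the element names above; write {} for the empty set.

open subsets of A: {}, {2}; so int(A) = {2}
closure: X∖int(X∖A) = X∖{1} = {3, 2}
∂A = {3, 2} minus {2} = {3}

{3}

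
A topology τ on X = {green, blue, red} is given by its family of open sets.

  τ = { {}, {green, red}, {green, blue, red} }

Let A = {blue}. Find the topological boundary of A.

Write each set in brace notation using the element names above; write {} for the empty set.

U open, U⊆A: {}. int(A) = ⋃ = {}
X∖A={green, red}, int(X∖A)={green, red}, hence cl(A)={blue}
∂A: remove int from cl → {blue}

{blue}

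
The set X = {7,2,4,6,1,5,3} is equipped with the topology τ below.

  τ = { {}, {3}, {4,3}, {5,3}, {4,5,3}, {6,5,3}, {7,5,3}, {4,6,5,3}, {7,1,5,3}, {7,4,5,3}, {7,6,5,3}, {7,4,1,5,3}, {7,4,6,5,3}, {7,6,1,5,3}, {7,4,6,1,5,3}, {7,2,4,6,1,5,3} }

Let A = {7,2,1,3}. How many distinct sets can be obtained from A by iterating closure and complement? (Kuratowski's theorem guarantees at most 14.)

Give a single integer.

6

X∖A={4,6,5}, int(X∖A)={}, hence cl(A)={7,2,4,6,1,5,3}
Orbit (k=closure, c=complement):
  1. A     = {7,2,1,3}
  2. kA    = {7,2,4,6,1,5,3}
  3. cA    = {4,6,5}
  4. ckA   = {}
  5. kcA   = {7,2,4,6,1,5}
  6. ckcA  = {3}
(closed under both — stop)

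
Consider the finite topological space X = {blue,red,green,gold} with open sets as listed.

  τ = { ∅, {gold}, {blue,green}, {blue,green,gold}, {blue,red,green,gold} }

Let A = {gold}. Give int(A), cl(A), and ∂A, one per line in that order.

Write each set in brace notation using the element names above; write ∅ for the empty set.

U open, U⊆A: ∅, {gold}. int(A) = ⋃ = {gold}
X∖A={blue,red,green}, int(X∖A)={blue,green}, hence cl(A)={red,gold}
∂A: remove int from cl → {red}

int(A) = {gold}
cl(A)  = {red,gold}
∂A     = {red}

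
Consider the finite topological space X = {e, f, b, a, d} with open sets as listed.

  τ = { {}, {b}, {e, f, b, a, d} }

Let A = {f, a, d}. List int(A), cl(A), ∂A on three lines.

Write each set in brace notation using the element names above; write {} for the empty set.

int(A) = {}
cl(A)  = {e, f, a, d}
∂A     = {e, f, a, d}

open subsets of A: {}; so int(A) = {}
closure: X∖int(X∖A) = X∖{b} = {e, f, a, d}
∂A = {e, f, a, d} minus {} = {e, f, a, d}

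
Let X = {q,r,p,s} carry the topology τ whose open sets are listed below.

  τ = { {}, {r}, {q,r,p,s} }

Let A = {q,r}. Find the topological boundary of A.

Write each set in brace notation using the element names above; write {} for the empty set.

{q,p,s}

opens ⊆ A: {}, {r}; union → int = {r}
complement {p,s}; its interior {}; cl(A) = X∖{} = {q,r,p,s}
boundary = {q,r,p,s} ∖ {r} = {q,p,s}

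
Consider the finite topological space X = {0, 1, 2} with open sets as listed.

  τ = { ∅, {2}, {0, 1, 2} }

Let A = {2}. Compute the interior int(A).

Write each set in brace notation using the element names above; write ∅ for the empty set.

{2}

U open, U⊆A: ∅, {2}. int(A) = ⋃ = {2}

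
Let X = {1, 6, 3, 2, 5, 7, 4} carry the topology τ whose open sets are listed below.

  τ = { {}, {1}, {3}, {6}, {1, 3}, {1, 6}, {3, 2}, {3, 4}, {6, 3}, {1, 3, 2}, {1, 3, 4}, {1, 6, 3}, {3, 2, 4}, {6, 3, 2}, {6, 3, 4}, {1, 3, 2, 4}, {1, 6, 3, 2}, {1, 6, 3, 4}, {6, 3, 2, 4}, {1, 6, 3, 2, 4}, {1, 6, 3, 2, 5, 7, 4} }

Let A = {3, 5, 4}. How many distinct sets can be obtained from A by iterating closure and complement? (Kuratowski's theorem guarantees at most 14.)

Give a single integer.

closure: X∖int(X∖A) = X∖{1, 6} = {3, 2, 5, 7, 4}
Let k=closure and c=complement:
  1. A     = {3, 5, 4}
  2. kA    = {3, 2, 5, 7, 4}
  3. cA    = {1, 6, 2, 7}
  4. ckA   = {1, 6}
  5. kcA   = {1, 6, 2, 5, 7}
  6. kckA  = {1, 6, 5, 7}
  7. ckcA  = {3, 4}
  8. ckckA = {3, 2, 4}
— saturated at 8

8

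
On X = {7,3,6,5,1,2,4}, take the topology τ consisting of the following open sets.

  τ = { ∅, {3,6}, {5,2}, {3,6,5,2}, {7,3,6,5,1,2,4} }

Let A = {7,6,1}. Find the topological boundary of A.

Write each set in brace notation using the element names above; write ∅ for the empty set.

interior: largest open inside A is ∅ (from ∅)
cl via duality: int({3,5,2,4}) = {5,2}, so X∖{5,2} = {7,3,6,1,4}
cl∖int = {7,3,6,1,4}

{7,3,6,1,4}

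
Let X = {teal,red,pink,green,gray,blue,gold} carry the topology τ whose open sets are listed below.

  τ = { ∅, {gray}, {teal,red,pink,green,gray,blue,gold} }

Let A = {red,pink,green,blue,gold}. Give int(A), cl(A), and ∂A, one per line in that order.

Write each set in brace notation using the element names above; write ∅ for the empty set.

interior: largest open inside A is ∅ (from ∅)
cl via duality: int({teal,gray}) = {gray}, so X∖{gray} = {teal,red,pink,green,blue,gold}
cl∖int = {teal,red,pink,green,blue,gold}

int(A) = ∅
cl(A)  = {teal,red,pink,green,blue,gold}
∂A     = {teal,red,pink,green,blue,gold}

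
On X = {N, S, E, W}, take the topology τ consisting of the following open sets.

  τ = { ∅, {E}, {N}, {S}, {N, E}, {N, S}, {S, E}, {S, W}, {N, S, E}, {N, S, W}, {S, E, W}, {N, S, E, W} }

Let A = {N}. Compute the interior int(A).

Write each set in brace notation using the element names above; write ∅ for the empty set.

interior: largest open inside A is {N} (from ∅, {N})

{N}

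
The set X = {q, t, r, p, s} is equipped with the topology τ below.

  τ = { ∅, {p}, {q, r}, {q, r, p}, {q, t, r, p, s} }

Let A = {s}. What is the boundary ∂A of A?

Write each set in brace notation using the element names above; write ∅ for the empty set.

{t, s}

open subsets of A: ∅; so int(A) = ∅
closure: X∖int(X∖A) = X∖{q, r, p} = {t, s}
∂A = {t, s} minus ∅ = {t, s}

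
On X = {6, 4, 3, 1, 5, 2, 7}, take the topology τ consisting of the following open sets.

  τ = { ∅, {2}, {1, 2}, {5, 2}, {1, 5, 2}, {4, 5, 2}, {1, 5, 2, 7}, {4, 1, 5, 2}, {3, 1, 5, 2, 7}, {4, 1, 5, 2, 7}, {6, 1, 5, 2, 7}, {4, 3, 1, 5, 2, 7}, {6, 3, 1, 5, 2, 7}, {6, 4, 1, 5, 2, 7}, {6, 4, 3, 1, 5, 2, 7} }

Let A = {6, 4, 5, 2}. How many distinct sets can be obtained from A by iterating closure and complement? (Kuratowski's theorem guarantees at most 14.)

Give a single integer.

complement {3, 1, 7}; its interior ∅; cl(A) = X∖∅ = {6, 4, 3, 1, 5, 2, 7}
With k = closure, c = complement:
  1. A     = {6, 4, 5, 2}
  2. kA    = {6, 4, 3, 1, 5, 2, 7}
  3. cA    = {3, 1, 7}
  4. ckA   = ∅
  5. kcA   = {6, 3, 1, 7}
  6. ckcA  = {4, 5, 2}
k, c of each give nothing new

6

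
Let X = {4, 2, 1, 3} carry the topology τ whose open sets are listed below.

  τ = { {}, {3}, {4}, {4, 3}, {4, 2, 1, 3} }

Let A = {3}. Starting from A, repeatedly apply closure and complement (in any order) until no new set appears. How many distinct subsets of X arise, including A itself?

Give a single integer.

4

cl via duality: int({4, 2, 1}) = {4}, so X∖{4} = {2, 1, 3}
Write k for closure, c for complement:
  1. A     = {3}
  2. kA    = {2, 1, 3}
  3. cA    = {4, 2, 1}
  4. ckA   = {4}
applying k or c yields no new set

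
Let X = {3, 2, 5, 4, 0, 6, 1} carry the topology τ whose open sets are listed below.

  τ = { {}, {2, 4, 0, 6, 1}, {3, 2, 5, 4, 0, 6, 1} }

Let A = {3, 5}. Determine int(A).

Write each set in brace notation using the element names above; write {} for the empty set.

{}

opens ⊆ A: {}; union → int = {}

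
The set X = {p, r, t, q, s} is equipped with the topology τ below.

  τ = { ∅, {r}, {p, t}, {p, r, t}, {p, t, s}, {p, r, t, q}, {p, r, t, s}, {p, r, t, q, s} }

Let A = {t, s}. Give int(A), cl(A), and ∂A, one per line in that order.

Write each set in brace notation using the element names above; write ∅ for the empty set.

interior: largest open inside A is ∅ (from ∅)
cl via duality: int({p, r, q}) = {r}, so X∖{r} = {p, t, q, s}
cl∖int = {p, t, q, s}

int(A) = ∅
cl(A)  = {p, t, q, s}
∂A     = {p, t, q, s}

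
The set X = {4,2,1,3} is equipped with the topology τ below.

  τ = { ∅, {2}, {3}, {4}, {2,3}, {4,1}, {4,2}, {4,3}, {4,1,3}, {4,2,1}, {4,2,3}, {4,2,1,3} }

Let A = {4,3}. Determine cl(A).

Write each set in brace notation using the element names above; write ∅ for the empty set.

{4,1,3}

cl via duality: int({2,1}) = {2}, so X∖{2} = {4,1,3}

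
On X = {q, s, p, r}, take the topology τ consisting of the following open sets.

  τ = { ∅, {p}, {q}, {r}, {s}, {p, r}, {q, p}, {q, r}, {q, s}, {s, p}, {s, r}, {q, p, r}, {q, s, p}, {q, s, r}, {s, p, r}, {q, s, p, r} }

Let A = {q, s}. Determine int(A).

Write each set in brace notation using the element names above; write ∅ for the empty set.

interior: largest open inside A is {q, s} (from ∅, {q}, {s}, {q, s})

{q, s}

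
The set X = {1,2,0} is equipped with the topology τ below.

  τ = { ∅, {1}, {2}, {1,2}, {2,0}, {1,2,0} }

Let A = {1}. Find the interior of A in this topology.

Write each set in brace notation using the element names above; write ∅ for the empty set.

{1}

U open, U⊆A: ∅, {1}. int(A) = ⋃ = {1}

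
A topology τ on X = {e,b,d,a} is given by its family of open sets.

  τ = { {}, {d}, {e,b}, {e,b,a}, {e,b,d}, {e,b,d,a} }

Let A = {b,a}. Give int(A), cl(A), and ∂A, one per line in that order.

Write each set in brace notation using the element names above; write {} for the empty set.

open subsets of A: {}; so int(A) = {}
closure: X∖int(X∖A) = X∖{d} = {e,b,a}
∂A = {e,b,a} minus {} = {e,b,a}

int(A) = {}
cl(A)  = {e,b,a}
∂A     = {e,b,a}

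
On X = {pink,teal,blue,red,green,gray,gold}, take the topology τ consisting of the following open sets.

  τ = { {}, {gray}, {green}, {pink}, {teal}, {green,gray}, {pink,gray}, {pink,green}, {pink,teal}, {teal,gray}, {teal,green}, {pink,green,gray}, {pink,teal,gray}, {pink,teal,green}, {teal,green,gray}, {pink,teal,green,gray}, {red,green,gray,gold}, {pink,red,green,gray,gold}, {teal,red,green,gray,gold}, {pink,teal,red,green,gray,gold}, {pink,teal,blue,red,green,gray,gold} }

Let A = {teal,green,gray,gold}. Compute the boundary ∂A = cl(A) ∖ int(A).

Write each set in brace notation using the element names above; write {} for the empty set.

{blue,red,gold}

interior: largest open inside A is {teal,green,gray} (from {}, {green}, {gray}, {teal}, {green,gray}, {teal,green}, {teal,gray}, {teal,green,gray})
cl via duality: int({pink,blue,red}) = {pink}, so X∖{pink} = {teal,blue,red,green,gray,gold}
cl∖int = {blue,red,gold}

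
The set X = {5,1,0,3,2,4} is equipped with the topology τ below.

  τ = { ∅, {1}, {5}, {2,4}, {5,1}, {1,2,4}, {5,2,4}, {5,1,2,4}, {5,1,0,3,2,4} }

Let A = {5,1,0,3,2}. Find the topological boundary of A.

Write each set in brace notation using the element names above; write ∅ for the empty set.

{0,3,2,4}

interior: largest open inside A is {5,1} (from ∅, {5}, {1}, {5,1})
cl via duality: int({4}) = ∅, so X∖∅ = {5,1,0,3,2,4}
cl∖int = {0,3,2,4}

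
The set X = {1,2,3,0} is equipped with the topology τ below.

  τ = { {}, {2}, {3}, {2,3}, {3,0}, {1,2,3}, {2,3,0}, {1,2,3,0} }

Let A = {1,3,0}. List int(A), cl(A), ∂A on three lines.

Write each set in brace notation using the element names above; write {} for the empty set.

interior: largest open inside A is {3,0} (from {}, {3}, {3,0})
cl via duality: int({2}) = {2}, so X∖{2} = {1,3,0}
cl∖int = {1}

int(A) = {3,0}
cl(A)  = {1,3,0}
∂A     = {1}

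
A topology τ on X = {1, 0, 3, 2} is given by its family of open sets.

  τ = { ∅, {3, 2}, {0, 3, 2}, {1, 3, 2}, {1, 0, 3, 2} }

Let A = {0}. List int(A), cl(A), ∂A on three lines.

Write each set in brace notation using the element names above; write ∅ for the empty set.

opens ⊆ A: ∅; union → int = ∅
complement {1, 3, 2}; its interior {1, 3, 2}; cl(A) = X∖{1, 3, 2} = {0}
boundary = {0} ∖ ∅ = {0}

int(A) = ∅
cl(A)  = {0}
∂A     = {0}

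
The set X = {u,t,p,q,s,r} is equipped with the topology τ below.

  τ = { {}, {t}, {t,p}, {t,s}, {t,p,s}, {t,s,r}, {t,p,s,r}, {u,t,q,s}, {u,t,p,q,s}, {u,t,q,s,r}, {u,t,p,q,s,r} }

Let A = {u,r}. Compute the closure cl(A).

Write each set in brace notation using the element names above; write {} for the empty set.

closure: X∖int(X∖A) = X∖{t,p,s} = {u,q,r}

{u,q,r}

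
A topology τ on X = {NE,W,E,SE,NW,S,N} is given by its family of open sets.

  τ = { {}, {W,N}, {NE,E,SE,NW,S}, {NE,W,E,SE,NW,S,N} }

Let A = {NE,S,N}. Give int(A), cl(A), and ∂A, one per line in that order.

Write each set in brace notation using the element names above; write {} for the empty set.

interior: largest open inside A is {} (from {})
cl via duality: int({W,E,SE,NW}) = {}, so X∖{} = {NE,W,E,SE,NW,S,N}
cl∖int = {NE,W,E,SE,NW,S,N}

int(A) = {}
cl(A)  = {NE,W,E,SE,NW,S,N}
∂A     = {NE,W,E,SE,NW,S,N}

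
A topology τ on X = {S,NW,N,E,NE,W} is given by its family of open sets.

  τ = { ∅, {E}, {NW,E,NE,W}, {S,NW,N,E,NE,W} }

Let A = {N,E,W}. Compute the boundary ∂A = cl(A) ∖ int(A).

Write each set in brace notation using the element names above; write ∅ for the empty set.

{S,NW,N,NE,W}

interior: largest open inside A is {E} (from ∅, {E})
cl via duality: int({S,NW,NE}) = ∅, so X∖∅ = {S,NW,N,E,NE,W}
cl∖int = {S,NW,N,NE,W}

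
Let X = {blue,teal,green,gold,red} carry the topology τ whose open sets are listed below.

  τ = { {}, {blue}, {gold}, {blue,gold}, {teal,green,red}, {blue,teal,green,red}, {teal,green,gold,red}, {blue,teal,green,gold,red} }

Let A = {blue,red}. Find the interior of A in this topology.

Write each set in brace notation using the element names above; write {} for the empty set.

interior: largest open inside A is {blue} (from {}, {blue})

{blue}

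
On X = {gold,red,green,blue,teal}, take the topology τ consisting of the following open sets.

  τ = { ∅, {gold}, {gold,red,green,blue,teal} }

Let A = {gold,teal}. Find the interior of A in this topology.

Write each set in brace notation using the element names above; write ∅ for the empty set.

{gold}

U open, U⊆A: ∅, {gold}. int(A) = ⋃ = {gold}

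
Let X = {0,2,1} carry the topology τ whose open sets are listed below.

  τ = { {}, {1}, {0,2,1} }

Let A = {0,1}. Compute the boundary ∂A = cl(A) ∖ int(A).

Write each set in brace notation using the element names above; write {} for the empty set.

interior: largest open inside A is {1} (from {}, {1})
cl via duality: int({2}) = {}, so X∖{} = {0,2,1}
cl∖int = {0,2}

{0,2}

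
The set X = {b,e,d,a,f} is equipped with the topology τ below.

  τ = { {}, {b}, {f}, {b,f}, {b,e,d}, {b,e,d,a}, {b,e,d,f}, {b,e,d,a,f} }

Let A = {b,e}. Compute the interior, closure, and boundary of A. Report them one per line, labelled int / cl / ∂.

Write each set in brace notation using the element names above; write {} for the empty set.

open subsets of A: {}, {b}; so int(A) = {b}
closure: X∖int(X∖A) = X∖{f} = {b,e,d,a}
∂A = {b,e,d,a} minus {b} = {e,d,a}

int(A) = {b}
cl(A)  = {b,e,d,a}
∂A     = {e,d,a}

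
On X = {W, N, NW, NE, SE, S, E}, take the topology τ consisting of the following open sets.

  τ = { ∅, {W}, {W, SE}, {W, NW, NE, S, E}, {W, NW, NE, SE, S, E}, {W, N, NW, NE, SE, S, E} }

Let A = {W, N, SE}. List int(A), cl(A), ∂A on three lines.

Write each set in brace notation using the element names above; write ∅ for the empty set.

int(A) = {W, SE}
cl(A)  = {W, N, NW, NE, SE, S, E}
∂A     = {N, NW, NE, S, E}

U open, U⊆A: ∅, {W}, {W, SE}. int(A) = ⋃ = {W, SE}
X∖A={NW, NE, S, E}, int(X∖A)=∅, hence cl(A)={W, N, NW, NE, SE, S, E}
∂A: remove int from cl → {N, NW, NE, S, E}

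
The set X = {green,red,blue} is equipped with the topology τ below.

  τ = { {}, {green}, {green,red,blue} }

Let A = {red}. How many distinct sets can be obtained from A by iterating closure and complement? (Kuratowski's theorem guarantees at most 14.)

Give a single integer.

complement {green,blue}; its interior {green}; cl(A) = X∖{green} = {red,blue}
With k = closure, c = complement:
  1. A     = {red}
  2. kA    = {red,blue}
  3. cA    = {green,blue}
  4. ckA   = {green}
  5. kcA   = {green,red,blue}
  6. ckcA  = {}
k, c of each give nothing new

6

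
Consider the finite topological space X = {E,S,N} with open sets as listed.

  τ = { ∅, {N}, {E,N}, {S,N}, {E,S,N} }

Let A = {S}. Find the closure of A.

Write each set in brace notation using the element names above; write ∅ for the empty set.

closure: X∖int(X∖A) = X∖{E,N} = {S}

{S}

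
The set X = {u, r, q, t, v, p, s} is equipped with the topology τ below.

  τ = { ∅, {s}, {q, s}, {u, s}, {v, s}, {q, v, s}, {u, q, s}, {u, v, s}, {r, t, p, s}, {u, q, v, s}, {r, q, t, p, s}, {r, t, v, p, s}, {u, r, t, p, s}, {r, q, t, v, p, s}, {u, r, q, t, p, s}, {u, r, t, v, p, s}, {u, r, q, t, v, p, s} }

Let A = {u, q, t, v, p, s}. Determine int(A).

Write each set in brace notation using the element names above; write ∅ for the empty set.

U open, U⊆A: ∅, {s}, {u, s}, {v, s}, {q, s}, {u, v, s}, {q, v, s}, {u, q, s}, {u, q, v, s}. int(A) = ⋃ = {u, q, v, s}

{u, q, v, s}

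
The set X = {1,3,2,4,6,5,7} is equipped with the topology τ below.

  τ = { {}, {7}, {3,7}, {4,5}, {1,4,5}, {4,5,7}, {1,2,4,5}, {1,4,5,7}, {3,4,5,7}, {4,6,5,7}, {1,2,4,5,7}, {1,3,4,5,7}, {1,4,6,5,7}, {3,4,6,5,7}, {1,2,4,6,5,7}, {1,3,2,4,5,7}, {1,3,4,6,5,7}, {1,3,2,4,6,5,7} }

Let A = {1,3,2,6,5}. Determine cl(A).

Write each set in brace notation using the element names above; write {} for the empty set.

X∖A={4,7}, int(X∖A)={7}, hence cl(A)={1,3,2,4,6,5}

{1,3,2,4,6,5}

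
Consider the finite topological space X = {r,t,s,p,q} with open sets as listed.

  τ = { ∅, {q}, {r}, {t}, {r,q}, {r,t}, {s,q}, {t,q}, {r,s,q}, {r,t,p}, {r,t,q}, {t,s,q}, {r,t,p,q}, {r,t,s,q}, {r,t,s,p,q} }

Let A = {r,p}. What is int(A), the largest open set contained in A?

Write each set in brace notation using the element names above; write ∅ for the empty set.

U open, U⊆A: ∅, {r}. int(A) = ⋃ = {r}

{r}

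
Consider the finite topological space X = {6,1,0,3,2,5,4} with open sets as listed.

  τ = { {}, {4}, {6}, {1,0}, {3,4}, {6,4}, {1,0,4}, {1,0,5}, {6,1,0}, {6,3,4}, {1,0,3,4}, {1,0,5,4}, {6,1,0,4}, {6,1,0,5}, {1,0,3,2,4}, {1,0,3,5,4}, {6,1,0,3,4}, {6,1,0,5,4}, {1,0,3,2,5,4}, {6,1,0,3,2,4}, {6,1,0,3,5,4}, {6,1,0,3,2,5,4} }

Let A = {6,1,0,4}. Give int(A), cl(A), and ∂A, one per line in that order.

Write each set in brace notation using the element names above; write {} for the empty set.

int(A) = {6,1,0,4}
cl(A)  = {6,1,0,3,2,5,4}
∂A     = {3,2,5}

opens ⊆ A: {}, {6}, {4}, {1,0}, {6,4}, {1,0,4}, {6,1,0}, {6,1,0,4}; union → int = {6,1,0,4}
complement {3,2,5}; its interior {}; cl(A) = X∖{} = {6,1,0,3,2,5,4}
boundary = {6,1,0,3,2,5,4} ∖ {6,1,0,4} = {3,2,5}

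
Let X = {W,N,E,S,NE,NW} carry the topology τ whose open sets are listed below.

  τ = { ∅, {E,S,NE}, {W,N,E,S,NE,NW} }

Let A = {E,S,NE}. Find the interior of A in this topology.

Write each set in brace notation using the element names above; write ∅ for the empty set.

interior: largest open inside A is {E,S,NE} (from ∅, {E,S,NE})

{E,S,NE}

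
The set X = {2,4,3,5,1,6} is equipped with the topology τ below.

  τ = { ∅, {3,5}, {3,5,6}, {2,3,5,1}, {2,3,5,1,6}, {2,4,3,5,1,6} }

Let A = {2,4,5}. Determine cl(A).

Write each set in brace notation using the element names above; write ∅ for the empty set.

X∖A={3,1,6}, int(X∖A)=∅, hence cl(A)={2,4,3,5,1,6}

{2,4,3,5,1,6}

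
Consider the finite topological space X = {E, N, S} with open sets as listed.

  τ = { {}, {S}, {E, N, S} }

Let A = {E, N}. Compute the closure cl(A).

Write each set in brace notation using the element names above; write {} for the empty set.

complement {S}; its interior {S}; cl(A) = X∖{S} = {E, N}

{E, N}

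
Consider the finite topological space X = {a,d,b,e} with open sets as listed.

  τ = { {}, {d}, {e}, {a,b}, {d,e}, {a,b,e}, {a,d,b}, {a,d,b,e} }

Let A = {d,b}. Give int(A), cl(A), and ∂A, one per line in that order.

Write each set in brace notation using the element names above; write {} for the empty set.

interior: largest open inside A is {d} (from {}, {d})
cl via duality: int({a,e}) = {e}, so X∖{e} = {a,d,b}
cl∖int = {a,b}

int(A) = {d}
cl(A)  = {a,d,b}
∂A     = {a,b}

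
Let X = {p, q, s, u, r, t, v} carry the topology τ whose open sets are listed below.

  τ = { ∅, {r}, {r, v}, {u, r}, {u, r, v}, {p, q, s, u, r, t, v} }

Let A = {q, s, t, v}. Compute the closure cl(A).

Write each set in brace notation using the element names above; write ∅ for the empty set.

{p, q, s, t, v}

closure: X∖int(X∖A) = X∖{u, r} = {p, q, s, t, v}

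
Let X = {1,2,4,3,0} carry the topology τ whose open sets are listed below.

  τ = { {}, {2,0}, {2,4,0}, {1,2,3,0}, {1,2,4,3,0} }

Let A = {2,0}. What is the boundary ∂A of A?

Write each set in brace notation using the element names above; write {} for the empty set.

U open, U⊆A: {}, {2,0}. int(A) = ⋃ = {2,0}
X∖A={1,4,3}, int(X∖A)={}, hence cl(A)={1,2,4,3,0}
∂A: remove int from cl → {1,4,3}

{1,4,3}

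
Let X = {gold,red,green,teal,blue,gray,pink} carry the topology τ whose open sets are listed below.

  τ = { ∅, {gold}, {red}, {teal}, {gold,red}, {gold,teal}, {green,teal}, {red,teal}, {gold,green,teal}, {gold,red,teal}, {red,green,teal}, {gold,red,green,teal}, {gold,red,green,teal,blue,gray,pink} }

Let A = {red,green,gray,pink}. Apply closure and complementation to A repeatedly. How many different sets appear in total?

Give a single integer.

8

X∖A={gold,teal,blue}, int(X∖A)={gold,teal}, hence cl(A)={red,green,blue,gray,pink}
Orbit (k=closure, c=complement):
  1. A     = {red,green,gray,pink}
  2. kA    = {red,green,blue,gray,pink}
  3. cA    = {gold,teal,blue}
  4. ckA   = {gold,teal}
  5. kcA   = {gold,green,teal,blue,gray,pink}
  6. ckcA  = {red}
  7. kckcA = {red,blue,gray,pink}
  8. ckckcA = {gold,green,teal}
(closed under both — stop)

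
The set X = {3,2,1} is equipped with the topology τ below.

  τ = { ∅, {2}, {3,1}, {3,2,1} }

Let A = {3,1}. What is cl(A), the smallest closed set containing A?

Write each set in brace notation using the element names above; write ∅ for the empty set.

cl via duality: int({2}) = {2}, so X∖{2} = {3,1}

{3,1}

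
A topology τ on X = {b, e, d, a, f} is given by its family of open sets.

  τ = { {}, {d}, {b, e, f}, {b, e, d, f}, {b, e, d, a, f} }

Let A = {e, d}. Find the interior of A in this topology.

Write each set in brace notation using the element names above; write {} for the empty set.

{d}

opens ⊆ A: {}, {d}; union → int = {d}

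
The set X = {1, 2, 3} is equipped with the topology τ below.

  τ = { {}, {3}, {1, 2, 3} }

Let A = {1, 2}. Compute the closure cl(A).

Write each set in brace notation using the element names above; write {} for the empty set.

X∖A={3}, int(X∖A)={3}, hence cl(A)={1, 2}

{1, 2}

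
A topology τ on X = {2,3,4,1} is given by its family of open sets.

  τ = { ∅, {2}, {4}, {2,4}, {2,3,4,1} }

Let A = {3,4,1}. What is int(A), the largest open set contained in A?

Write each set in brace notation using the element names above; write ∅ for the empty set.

U open, U⊆A: ∅, {4}. int(A) = ⋃ = {4}

{4}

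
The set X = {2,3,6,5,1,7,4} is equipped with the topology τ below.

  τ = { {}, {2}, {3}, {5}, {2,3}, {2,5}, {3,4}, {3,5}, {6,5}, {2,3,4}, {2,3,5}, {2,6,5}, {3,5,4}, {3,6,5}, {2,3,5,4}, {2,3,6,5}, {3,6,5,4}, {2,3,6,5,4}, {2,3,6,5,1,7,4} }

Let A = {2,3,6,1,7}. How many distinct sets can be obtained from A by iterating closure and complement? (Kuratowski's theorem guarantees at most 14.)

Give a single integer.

10

closure: X∖int(X∖A) = X∖{5} = {2,3,6,1,7,4}
Let k=closure and c=complement:
  1. A     = {2,3,6,1,7}
  2. kA    = {2,3,6,1,7,4}
  3. cA    = {5,4}
  4. ckA   = {5}
  5. kcA   = {6,5,1,7,4}
  6. kckA  = {6,5,1,7}
  7. ckcA  = {2,3}
  8. ckckA = {2,3,4}
  9. kckcA = {2,3,1,7,4}
  10. ckckcA = {6,5}
— saturated at 10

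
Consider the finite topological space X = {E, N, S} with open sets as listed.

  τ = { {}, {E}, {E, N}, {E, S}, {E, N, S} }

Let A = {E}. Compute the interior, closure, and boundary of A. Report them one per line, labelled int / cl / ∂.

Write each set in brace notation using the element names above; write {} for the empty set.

opens ⊆ A: {}, {E}; union → int = {E}
complement {N, S}; its interior {}; cl(A) = X∖{} = {E, N, S}
boundary = {E, N, S} ∖ {E} = {N, S}

int(A) = {E}
cl(A)  = {E, N, S}
∂A     = {N, S}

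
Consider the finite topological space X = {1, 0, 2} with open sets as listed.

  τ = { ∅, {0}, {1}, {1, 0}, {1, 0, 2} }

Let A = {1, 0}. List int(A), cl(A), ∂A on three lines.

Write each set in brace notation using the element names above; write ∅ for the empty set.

int(A) = {1, 0}
cl(A)  = {1, 0, 2}
∂A     = {2}

opens ⊆ A: ∅, {0}, {1}, {1, 0}; union → int = {1, 0}
complement {2}; its interior ∅; cl(A) = X∖∅ = {1, 0, 2}
boundary = {1, 0, 2} ∖ {1, 0} = {2}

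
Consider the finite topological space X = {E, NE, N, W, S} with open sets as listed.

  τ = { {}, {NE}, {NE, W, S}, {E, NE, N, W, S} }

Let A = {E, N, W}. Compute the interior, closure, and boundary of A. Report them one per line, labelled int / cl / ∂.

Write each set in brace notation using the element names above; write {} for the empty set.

U open, U⊆A: {}. int(A) = ⋃ = {}
X∖A={NE, S}, int(X∖A)={NE}, hence cl(A)={E, N, W, S}
∂A: remove int from cl → {E, N, W, S}

int(A) = {}
cl(A)  = {E, N, W, S}
∂A     = {E, N, W, S}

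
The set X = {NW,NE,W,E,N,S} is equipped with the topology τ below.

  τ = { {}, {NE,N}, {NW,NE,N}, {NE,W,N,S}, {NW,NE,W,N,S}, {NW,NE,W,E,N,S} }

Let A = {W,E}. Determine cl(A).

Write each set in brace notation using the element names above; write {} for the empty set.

cl via duality: int({NW,NE,N,S}) = {NW,NE,N}, so X∖{NW,NE,N} = {W,E,S}

{W,E,S}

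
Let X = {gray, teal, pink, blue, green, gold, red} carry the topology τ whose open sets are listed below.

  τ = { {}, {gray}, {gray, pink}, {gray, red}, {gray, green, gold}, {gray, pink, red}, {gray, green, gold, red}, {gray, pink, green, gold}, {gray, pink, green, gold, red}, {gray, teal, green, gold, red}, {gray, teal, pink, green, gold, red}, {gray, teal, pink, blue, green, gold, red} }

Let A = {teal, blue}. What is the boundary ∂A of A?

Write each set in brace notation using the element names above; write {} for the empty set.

open subsets of A: {}; so int(A) = {}
closure: X∖int(X∖A) = X∖{gray, pink, green, gold, red} = {teal, blue}
∂A = {teal, blue} minus {} = {teal, blue}

{teal, blue}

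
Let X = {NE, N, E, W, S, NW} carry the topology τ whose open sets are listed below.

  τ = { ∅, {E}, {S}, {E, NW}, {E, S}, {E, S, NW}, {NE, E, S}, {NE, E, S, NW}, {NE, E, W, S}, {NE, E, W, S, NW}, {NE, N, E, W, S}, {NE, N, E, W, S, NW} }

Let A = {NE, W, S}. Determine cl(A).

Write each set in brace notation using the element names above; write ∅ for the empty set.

{NE, N, W, S}

complement {N, E, NW}; its interior {E, NW}; cl(A) = X∖{E, NW} = {NE, N, W, S}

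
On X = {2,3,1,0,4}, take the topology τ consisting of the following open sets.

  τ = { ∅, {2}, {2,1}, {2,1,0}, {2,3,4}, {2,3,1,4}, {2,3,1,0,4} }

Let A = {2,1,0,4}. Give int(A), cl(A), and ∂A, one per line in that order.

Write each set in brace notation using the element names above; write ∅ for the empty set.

open subsets of A: ∅, {2}, {2,1}, {2,1,0}; so int(A) = {2,1,0}
closure: X∖int(X∖A) = X∖∅ = {2,3,1,0,4}
∂A = {2,3,1,0,4} minus {2,1,0} = {3,4}

int(A) = {2,1,0}
cl(A)  = {2,3,1,0,4}
∂A     = {3,4}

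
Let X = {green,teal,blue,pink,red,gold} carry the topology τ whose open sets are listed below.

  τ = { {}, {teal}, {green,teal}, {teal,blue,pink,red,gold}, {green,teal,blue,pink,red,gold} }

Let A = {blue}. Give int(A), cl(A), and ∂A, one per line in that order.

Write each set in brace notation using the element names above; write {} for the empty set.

int(A) = {}
cl(A)  = {blue,pink,red,gold}
∂A     = {blue,pink,red,gold}

open subsets of A: {}; so int(A) = {}
closure: X∖int(X∖A) = X∖{green,teal} = {blue,pink,red,gold}
∂A = {blue,pink,red,gold} minus {} = {blue,pink,red,gold}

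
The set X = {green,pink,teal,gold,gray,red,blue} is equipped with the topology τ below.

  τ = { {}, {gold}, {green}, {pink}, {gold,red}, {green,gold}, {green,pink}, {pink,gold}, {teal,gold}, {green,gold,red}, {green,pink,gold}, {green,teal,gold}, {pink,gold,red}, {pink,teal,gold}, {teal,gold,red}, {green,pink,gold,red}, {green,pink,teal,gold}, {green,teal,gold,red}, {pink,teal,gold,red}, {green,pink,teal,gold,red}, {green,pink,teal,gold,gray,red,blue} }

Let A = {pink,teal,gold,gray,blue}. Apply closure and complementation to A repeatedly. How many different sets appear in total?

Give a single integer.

8

cl via duality: int({green,red}) = {green}, so X∖{green} = {pink,teal,gold,gray,red,blue}
Write k for closure, c for complement:
  1. A     = {pink,teal,gold,gray,blue}
  2. kA    = {pink,teal,gold,gray,red,blue}
  3. cA    = {green,red}
  4. ckA   = {green}
  5. kcA   = {green,gray,red,blue}
  6. kckA  = {green,gray,blue}
  7. ckcA  = {pink,teal,gold}
  8. ckckA = {pink,teal,gold,red}
applying k or c yields no new set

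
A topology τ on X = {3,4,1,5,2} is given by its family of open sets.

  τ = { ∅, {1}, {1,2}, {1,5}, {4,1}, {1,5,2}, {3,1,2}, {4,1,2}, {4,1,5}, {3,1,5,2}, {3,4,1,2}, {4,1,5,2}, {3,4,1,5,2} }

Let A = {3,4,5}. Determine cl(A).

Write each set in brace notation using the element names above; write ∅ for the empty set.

X∖A={1,2}, int(X∖A)={1,2}, hence cl(A)={3,4,5}

{3,4,5}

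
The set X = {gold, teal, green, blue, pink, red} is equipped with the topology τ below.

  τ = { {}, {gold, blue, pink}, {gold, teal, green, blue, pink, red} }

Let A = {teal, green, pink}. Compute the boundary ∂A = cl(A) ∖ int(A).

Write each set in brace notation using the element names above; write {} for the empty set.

opens ⊆ A: {}; union → int = {}
complement {gold, blue, red}; its interior {}; cl(A) = X∖{} = {gold, teal, green, blue, pink, red}
boundary = {gold, teal, green, blue, pink, red} ∖ {} = {gold, teal, green, blue, pink, red}

{gold, teal, green, blue, pink, red}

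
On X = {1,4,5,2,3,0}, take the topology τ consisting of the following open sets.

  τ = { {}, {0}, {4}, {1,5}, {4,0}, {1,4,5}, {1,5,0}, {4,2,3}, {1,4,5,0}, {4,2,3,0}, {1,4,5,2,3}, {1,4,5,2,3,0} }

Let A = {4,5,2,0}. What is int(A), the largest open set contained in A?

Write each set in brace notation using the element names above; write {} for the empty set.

{4,0}

opens ⊆ A: {}, {4}, {0}, {4,0}; union → int = {4,0}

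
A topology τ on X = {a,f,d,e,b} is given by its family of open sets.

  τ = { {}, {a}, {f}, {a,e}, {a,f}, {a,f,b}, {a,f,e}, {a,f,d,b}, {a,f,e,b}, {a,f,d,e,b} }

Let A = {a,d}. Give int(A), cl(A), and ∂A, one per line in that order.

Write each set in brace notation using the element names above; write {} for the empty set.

int(A) = {a}
cl(A)  = {a,d,e,b}
∂A     = {d,e,b}

open subsets of A: {}, {a}; so int(A) = {a}
closure: X∖int(X∖A) = X∖{f} = {a,d,e,b}
∂A = {a,d,e,b} minus {a} = {d,e,b}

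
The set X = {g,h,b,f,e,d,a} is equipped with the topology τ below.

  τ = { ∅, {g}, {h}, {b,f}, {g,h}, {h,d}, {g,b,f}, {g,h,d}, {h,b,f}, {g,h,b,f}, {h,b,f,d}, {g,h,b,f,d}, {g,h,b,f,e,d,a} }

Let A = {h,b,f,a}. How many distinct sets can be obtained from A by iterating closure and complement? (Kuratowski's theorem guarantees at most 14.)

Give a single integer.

X∖A={g,e,d}, int(X∖A)={g}, hence cl(A)={h,b,f,e,d,a}
Orbit (k=closure, c=complement):
  1. A     = {h,b,f,a}
  2. kA    = {h,b,f,e,d,a}
  3. cA    = {g,e,d}
  4. ckA   = {g}
  5. kcA   = {g,e,d,a}
  6. kckA  = {g,e,a}
  7. ckcA  = {h,b,f}
  8. ckckA = {h,b,f,d}
(closed under both — stop)

8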